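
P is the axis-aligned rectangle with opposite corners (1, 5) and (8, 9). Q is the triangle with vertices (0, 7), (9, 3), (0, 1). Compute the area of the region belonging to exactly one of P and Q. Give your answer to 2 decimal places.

49.56

|P| = 28, |Q| = 27, |P∩Q| = 2.7222.
|P △ Q| = |P| + |Q| − 2·|P∩Q| = 28 + 27 − 5.4444 = 49.56.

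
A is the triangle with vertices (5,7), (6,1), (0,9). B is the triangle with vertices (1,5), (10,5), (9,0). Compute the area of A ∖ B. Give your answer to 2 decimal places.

9.80

|A| = 14, |A∩B| = 4.1974.
|A ∖ B| = |A| − |A∩B| = 14 − 4.1974 = 9.80.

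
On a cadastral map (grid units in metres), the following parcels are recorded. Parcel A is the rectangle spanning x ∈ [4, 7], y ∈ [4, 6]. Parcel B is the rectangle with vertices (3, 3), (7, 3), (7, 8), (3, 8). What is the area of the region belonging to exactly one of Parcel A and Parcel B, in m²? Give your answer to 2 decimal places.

14.00

|Parcel A∩Parcel B|: x∈[4,7], y∈[4,6] → 3·2 = 6.
|Parcel A △ Parcel B| = |Parcel A| + |Parcel B| − 2·|Parcel A∩Parcel B| = 6 + 20 − 12 = 14.00.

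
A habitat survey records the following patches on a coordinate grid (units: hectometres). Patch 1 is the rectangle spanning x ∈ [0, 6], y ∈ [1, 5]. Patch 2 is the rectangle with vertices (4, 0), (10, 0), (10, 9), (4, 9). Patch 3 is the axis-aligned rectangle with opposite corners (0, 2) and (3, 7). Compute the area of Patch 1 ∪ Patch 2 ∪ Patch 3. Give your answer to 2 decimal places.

76.00

By inclusion–exclusion:
Individual areas: |Patch 1| = 24, |Patch 2| = 54, |Patch 3| = 15.
|Patch 1∩Patch 2|: x∈[4,6], y∈[1,5] → 2·4 = 8.
|Patch 1∩Patch 3|: x∈[0,3], y∈[2,5] → 3·3 = 9.
|Patch 2∩Patch 3| = 0 (no overlap).
|Patch 1∩Patch 2∩Patch 3| = 0.
|Patch 1 ∪ Patch 2 ∪ Patch 3| = 93 − 17 + 0 = 76.00.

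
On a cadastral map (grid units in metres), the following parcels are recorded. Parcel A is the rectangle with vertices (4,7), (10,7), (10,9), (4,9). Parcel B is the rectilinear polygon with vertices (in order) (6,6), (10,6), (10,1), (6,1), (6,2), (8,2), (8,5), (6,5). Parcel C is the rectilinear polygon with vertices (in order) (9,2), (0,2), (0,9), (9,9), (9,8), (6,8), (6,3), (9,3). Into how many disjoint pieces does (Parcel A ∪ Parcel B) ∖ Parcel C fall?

(Parcel A ∪ Parcel B) ∖ Parcel C splits into 2 disjoint pieces (area 5, area 13).

2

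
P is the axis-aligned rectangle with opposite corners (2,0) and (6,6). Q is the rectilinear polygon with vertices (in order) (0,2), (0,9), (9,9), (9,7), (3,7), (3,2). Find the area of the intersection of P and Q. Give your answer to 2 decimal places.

4.00

The intersection is the polygon with vertices (2,6), (3,6), (3,2), (2,2).
By the shoelace formula its area is 4.00.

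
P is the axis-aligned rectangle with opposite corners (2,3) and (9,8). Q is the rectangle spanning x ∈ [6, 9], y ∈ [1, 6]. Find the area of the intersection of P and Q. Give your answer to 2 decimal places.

9.00

|P∩Q|: x∈[6,9], y∈[3,6] → 3·3 = 9.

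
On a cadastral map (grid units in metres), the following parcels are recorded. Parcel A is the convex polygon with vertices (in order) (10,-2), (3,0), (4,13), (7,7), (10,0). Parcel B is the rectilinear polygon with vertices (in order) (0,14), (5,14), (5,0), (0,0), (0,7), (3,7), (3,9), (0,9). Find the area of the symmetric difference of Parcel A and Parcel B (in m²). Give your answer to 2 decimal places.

|Parcel A| = 54, |Parcel B| = 64, |Parcel A∩Parcel B| = 18.5.
|Parcel A △ Parcel B| = |Parcel A| + |Parcel B| − 2·|Parcel A∩Parcel B| = 54 + 64 − 37 = 81.00.

81.00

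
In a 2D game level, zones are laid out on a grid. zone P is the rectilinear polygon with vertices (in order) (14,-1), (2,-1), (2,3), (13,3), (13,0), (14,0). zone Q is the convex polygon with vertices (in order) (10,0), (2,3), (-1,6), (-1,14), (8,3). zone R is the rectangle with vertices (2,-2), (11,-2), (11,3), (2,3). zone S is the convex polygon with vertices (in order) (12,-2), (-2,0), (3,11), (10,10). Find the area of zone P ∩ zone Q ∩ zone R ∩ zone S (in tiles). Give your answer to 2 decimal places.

9.00

The intersection is the polygon with vertices (2,3), (8,3), (10,0).
By the shoelace formula its area is 9.00.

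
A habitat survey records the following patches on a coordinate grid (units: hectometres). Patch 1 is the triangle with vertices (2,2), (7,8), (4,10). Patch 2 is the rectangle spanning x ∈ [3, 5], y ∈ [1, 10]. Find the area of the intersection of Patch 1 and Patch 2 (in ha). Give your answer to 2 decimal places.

8.87

The intersection is the polygon with vertices (3,3.2), (3,6), (4,10), (5,9.333), (5,5.6).
By the shoelace formula its area is 8.87.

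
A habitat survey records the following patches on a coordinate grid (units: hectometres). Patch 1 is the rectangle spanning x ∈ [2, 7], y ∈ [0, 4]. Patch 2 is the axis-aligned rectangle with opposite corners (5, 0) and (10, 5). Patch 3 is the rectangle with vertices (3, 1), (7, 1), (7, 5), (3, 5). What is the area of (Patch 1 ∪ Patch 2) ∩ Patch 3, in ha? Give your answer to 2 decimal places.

14.00

The region (Patch 1 ∪ Patch 2) ∩ Patch 3 is the polygon with vertices (5,4), (5,5), (7,5), (7,1), (3,1), (3,4).
By the shoelace formula its area is 14.00.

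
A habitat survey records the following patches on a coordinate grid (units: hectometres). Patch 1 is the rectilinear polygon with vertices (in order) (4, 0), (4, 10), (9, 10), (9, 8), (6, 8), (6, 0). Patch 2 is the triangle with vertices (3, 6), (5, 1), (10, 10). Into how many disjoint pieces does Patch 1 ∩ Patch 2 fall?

Patch 1 ∩ Patch 2 splits into 2 disjoint pieces (area 10.1357, area 1.7746).

2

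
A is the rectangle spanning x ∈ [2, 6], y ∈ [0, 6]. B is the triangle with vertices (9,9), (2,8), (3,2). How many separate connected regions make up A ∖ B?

A ∖ B is a single connected region.

1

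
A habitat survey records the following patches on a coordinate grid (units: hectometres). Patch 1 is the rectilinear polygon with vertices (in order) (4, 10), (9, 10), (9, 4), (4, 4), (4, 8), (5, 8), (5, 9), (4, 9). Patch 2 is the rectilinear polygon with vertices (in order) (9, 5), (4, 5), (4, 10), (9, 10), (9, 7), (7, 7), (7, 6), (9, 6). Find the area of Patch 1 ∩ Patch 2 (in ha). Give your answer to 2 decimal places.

22.00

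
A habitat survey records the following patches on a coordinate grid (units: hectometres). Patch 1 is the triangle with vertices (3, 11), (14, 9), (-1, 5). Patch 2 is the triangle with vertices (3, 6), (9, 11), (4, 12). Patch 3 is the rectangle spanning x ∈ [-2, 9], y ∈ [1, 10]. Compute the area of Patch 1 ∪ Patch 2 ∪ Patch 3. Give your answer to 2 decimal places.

By inclusion–exclusion:
Individual areas: |Patch 1| = 37, |Patch 2| = 15.5, |Patch 3| = 99.
|Patch 1∩Patch 2| = 10.2878.
|Patch 1∩Patch 3| = 28.3106.
|Patch 2∩Patch 3| = 8.2667.
|Patch 1∩Patch 2∩Patch 3| = 8.2631.
|Patch 1 ∪ Patch 2 ∪ Patch 3| = 151.5 − 46.8651 + 8.2631 = 112.90.

112.90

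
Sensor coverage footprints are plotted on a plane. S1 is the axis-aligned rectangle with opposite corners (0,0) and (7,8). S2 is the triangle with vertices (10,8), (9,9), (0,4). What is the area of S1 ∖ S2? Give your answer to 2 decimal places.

52.19

|S1| = 56, |S1∩S2| = 3.8111.
|S1 ∖ S2| = |S1| − |S1∩S2| = 56 − 3.8111 = 52.19.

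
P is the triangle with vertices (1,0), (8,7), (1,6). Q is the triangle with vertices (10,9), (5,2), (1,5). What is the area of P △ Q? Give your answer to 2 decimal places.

18.10

|P| = 21, |Q| = 21.5, |P∩Q| = 12.1992.
|P △ Q| = |P| + |Q| − 2·|P∩Q| = 21 + 21.5 − 24.3985 = 18.10.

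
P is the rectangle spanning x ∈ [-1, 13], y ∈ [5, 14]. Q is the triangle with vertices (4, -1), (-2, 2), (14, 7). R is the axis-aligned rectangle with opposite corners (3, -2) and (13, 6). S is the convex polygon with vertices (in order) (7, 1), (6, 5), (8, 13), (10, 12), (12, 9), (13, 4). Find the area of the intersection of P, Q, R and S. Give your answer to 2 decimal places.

2.92

The intersection is the polygon with vertices (7.6,5), (10.8,6), (12.6,6), (12.621,5.897), (11.5,5).
By the shoelace formula its area is 2.92.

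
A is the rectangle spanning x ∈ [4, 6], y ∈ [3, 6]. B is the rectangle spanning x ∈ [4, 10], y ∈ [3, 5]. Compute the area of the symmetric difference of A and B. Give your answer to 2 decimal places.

10.00

|A∩B|: x∈[4,6], y∈[3,5] → 2·2 = 4.
|A △ B| = |A| + |B| − 2·|A∩B| = 6 + 12 − 8 = 10.00.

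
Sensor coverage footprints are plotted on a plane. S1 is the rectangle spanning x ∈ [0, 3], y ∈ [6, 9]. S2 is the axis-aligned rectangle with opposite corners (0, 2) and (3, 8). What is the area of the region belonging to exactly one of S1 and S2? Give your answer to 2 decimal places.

|S1∩S2|: x∈[0,3], y∈[6,8] → 3·2 = 6.
|S1 △ S2| = |S1| + |S2| − 2·|S1∩S2| = 9 + 18 − 12 = 15.00.

15.00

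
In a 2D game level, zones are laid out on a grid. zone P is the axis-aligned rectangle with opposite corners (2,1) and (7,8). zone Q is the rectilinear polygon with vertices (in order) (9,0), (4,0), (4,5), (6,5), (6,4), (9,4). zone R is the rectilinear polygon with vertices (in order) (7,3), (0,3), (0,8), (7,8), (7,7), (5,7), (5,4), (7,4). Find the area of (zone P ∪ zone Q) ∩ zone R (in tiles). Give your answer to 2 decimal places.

The region (zone P ∪ zone Q) ∩ zone R is the polygon with vertices (2,8), (7,8), (7,7), (5,7), (5,4), (7,4), (7,3), (2,3).
By the shoelace formula its area is 19.00.

19.00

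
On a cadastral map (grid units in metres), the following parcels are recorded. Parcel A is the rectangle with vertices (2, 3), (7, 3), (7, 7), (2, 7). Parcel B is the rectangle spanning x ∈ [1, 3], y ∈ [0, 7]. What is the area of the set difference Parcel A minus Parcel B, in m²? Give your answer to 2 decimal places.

|Parcel A∩Parcel B|: x∈[2,3], y∈[3,7] → 1·4 = 4.
|Parcel A| = 20.
|Parcel A ∖ Parcel B| = |Parcel A| − |Parcel A∩Parcel B| = 20 − 4 = 16.00.

16.00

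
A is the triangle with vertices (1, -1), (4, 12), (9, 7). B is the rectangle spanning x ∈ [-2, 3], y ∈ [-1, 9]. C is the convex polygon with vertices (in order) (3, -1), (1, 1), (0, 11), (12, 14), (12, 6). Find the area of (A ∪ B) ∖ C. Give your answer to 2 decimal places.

|A ∪ B| = 83.3333.
|(A ∪ B) ∩ C| = 54.5333.
|(A ∪ B) ∖ C| = 83.3333 − 54.5333 = 28.80.

28.80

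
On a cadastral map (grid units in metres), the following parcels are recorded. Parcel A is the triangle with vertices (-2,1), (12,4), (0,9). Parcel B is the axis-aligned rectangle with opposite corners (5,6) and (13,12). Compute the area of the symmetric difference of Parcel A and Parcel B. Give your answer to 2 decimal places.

|Parcel A| = 53, |Parcel B| = 48, |Parcel A∩Parcel B| = 1.0083.
|Parcel A △ Parcel B| = |Parcel A| + |Parcel B| − 2·|Parcel A∩Parcel B| = 53 + 48 − 2.0167 = 98.98.

98.98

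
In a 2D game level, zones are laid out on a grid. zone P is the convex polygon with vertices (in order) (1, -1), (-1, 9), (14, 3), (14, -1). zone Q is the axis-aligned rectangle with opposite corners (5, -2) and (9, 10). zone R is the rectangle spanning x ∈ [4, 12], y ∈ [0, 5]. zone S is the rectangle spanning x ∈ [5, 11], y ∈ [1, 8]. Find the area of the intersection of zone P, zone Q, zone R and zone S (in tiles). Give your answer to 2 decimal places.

16.00

The intersection is the polygon with vertices (5,5), (9,5), (9,1), (5,1).
By the shoelace formula its area is 16.00.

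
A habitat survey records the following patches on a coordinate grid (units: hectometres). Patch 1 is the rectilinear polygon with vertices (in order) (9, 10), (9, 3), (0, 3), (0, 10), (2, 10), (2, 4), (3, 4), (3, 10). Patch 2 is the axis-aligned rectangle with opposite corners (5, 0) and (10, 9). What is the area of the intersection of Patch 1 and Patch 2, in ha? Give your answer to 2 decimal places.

The intersection is the polygon with vertices (9,3), (5,3), (5,9), (9,9).
By the shoelace formula its area is 24.00.

24.00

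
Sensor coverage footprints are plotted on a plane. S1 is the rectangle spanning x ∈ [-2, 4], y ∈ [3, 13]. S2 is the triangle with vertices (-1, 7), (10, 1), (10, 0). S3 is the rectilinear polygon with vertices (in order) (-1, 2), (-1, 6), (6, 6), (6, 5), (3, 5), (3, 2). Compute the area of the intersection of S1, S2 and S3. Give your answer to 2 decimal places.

The intersection is the polygon with vertices (0.571,6), (0.833,6), (3,4.818), (3,4.455).
By the shoelace formula its area is 0.60.

0.60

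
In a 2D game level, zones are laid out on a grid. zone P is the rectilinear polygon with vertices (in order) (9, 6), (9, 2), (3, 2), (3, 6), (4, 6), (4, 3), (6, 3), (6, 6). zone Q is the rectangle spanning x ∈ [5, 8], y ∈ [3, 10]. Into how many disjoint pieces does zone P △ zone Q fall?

zone P △ zone Q is a single connected region.

1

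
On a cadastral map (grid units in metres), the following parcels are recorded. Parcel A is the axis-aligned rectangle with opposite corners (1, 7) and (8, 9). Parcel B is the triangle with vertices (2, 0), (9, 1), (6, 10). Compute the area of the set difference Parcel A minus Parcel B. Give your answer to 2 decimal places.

11.07

|Parcel A| = 14, |Parcel A∩Parcel B| = 2.9333.
|Parcel A ∖ Parcel B| = |Parcel A| − |Parcel A∩Parcel B| = 14 − 2.9333 = 11.07.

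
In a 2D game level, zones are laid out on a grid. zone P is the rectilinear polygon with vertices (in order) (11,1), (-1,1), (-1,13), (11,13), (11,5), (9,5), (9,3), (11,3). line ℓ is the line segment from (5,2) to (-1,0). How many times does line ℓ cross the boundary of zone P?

The segment meets the boundary at (2,1).

1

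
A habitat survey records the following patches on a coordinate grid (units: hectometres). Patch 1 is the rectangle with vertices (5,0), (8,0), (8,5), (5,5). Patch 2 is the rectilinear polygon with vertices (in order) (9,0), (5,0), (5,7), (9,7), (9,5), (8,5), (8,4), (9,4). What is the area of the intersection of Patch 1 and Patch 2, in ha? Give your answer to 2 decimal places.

The intersection is the polygon with vertices (8,0), (5,0), (5,5), (8,5), (8,4).
By the shoelace formula its area is 15.00.

15.00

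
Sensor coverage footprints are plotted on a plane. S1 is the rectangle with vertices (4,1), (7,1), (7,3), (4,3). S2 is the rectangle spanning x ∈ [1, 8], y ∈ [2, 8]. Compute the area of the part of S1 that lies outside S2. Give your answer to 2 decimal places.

3.00

|S1∩S2|: x∈[4,7], y∈[2,3] → 3·1 = 3.
|S1| = 6.
|S1 ∖ S2| = |S1| − |S1∩S2| = 6 − 3 = 3.00.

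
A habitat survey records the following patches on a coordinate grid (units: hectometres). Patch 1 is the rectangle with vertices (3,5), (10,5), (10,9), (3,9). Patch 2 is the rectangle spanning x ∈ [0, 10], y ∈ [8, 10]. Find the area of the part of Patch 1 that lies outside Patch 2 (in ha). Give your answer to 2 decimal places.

|Patch 1∩Patch 2|: x∈[3,10], y∈[8,9] → 7·1 = 7.
|Patch 1| = 28.
|Patch 1 ∖ Patch 2| = |Patch 1| − |Patch 1∩Patch 2| = 28 − 7 = 21.00.

21.00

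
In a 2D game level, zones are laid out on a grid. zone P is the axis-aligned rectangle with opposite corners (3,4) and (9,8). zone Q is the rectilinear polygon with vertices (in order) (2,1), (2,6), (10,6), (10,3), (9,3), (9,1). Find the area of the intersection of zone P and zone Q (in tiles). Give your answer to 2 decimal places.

The intersection is the polygon with vertices (9,4), (3,4), (3,6), (9,6).
By the shoelace formula its area is 12.00.

12.00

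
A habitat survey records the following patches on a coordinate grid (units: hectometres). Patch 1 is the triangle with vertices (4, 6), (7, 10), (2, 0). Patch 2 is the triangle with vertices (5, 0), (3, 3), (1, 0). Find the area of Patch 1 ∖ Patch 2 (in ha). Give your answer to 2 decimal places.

4.36

|Patch 1| = 5, |Patch 1∩Patch 2| = 0.6429.
|Patch 1 ∖ Patch 2| = |Patch 1| − |Patch 1∩Patch 2| = 5 − 0.6429 = 4.36.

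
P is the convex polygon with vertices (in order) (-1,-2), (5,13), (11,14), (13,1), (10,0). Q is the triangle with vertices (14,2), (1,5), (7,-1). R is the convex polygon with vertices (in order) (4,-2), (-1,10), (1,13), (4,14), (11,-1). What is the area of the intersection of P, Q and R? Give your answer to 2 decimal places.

23.37

The intersection is the polygon with vertices (9.069,3.138), (10.333,0.429), (8.842,-0.21), (6.615,-0.615), (1.571,4.429), (1.732,4.831).
By the shoelace formula its area is 23.37.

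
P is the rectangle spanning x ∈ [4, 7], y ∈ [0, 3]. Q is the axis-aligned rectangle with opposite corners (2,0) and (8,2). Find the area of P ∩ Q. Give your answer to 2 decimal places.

6.00

|P∩Q|: x∈[4,7], y∈[0,2] → 3·2 = 6.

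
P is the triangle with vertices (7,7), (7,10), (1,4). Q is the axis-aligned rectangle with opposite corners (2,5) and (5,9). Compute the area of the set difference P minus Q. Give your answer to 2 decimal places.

|P| = 9, |P∩Q| = 3.5.
|P ∖ Q| = |P| − |P∩Q| = 9 − 3.5 = 5.50.

5.50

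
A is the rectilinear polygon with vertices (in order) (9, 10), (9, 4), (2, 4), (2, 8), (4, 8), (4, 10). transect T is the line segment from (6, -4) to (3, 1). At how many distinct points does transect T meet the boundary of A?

The segment lies entirely outside A and never meets its boundary.

0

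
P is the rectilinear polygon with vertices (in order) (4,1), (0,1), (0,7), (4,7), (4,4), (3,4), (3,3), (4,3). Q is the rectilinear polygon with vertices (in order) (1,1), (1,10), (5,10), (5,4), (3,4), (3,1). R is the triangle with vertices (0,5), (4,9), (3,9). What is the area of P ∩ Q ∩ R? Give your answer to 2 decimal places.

0.33

The intersection is the polygon with vertices (1,6.333), (1.5,7), (2,7), (1,6).
By the shoelace formula its area is 0.33.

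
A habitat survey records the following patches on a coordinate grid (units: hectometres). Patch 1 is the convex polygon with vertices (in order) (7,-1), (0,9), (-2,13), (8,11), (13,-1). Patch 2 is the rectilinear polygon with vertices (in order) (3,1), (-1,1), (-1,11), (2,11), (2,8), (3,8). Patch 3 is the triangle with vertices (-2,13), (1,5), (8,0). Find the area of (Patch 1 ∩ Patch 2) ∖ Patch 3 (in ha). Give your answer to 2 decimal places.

4.79

|Patch 1 ∩ Patch 2| = 10.4286.
|(Patch 1 ∩ Patch 2) ∩ Patch 3| = 5.6401.
|(Patch 1 ∩ Patch 2) ∖ Patch 3| = 10.4286 − 5.6401 = 4.79.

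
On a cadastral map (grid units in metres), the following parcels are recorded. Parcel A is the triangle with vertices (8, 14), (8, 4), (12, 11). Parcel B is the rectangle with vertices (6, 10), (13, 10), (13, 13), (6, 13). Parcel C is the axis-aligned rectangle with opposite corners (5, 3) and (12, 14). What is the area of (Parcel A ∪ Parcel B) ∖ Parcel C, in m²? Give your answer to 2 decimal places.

|Parcel A ∪ Parcel B| = 31.9524.
|(Parcel A ∪ Parcel B) ∩ Parcel C| = 28.9524.
|(Parcel A ∪ Parcel B) ∖ Parcel C| = 31.9524 − 28.9524 = 3.00.

3.00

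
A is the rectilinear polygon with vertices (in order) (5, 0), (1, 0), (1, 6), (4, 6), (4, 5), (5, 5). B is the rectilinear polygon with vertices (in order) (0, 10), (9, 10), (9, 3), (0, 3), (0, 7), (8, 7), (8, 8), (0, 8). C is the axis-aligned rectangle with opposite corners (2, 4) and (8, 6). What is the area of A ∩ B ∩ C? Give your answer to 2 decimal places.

5.00

The intersection is the polygon with vertices (4,6), (4,5), (5,5), (5,4), (2,4), (2,6).
By the shoelace formula its area is 5.00.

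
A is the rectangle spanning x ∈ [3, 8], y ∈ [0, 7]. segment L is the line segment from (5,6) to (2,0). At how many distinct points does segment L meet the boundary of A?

1

The segment meets the boundary at (3,2).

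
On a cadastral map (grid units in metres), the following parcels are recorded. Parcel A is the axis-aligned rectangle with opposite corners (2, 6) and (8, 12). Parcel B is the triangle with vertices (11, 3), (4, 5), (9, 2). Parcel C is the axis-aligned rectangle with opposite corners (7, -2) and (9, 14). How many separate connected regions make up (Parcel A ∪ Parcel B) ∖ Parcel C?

3

(Parcel A ∪ Parcel B) ∖ Parcel C splits into 3 disjoint pieces (area 30, area 1.5714, area 1.4143).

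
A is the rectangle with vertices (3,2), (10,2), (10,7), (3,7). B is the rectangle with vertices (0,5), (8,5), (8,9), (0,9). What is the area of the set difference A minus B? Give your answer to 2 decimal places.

25.00

|A∩B|: x∈[3,8], y∈[5,7] → 5·2 = 10.
|A| = 35.
|A ∖ B| = |A| − |A∩B| = 35 − 10 = 25.00.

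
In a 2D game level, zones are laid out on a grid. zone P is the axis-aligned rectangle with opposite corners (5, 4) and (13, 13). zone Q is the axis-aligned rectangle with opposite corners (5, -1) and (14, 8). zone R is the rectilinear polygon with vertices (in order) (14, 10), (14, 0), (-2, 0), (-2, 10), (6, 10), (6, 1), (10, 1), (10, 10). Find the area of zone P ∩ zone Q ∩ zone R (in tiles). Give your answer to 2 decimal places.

16.00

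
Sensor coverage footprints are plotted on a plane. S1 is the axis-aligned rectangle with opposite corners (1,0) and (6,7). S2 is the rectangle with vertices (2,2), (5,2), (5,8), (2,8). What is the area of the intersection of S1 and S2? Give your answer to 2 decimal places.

|S1∩S2|: x∈[2,5], y∈[2,7] → 3·5 = 15.

15.00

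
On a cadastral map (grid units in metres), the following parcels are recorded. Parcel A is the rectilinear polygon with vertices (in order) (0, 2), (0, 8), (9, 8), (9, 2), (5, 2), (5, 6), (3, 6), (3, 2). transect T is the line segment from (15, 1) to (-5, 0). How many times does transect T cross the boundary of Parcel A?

0

The segment lies entirely outside Parcel A and never meets its boundary.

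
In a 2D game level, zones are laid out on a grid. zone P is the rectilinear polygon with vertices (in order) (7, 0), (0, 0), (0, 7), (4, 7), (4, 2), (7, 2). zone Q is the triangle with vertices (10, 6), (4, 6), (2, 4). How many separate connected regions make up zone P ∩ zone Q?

zone P ∩ zone Q is a single connected region.

1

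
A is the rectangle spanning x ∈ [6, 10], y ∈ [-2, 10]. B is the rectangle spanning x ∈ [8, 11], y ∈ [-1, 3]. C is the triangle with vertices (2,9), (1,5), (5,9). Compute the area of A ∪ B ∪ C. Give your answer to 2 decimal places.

By inclusion–exclusion:
Individual areas: |A| = 48, |B| = 12, |C| = 6.
|A∩B|: x∈[8,10], y∈[-1,3] → 2·4 = 8.
|A∩C| = 0.
|B∩C| = 0.
|A∩B∩C| = 0.
|A ∪ B ∪ C| = 66 − 8 + 0 = 58.00.

58.00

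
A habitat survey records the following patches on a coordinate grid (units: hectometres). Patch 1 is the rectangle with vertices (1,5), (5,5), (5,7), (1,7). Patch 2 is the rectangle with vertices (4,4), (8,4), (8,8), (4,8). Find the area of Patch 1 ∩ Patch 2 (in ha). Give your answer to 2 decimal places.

|Patch 1∩Patch 2|: x∈[4,5], y∈[5,7] → 1·2 = 2.

2.00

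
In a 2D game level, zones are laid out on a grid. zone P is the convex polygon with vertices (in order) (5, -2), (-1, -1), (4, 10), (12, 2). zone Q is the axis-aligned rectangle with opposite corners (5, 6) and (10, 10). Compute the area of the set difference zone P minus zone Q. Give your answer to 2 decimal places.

75.00

|zone P| = 79.5, |zone P∩zone Q| = 4.5.
|zone P ∖ zone Q| = |zone P| − |zone P∩zone Q| = 79.5 − 4.5 = 75.00.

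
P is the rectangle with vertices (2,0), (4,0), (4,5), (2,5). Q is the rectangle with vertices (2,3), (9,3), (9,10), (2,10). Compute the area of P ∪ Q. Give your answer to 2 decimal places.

55.00

By inclusion–exclusion:
Individual areas: |P| = 10, |Q| = 49.
|P∩Q|: x∈[2,4], y∈[3,5] → 2·2 = 4.
|P ∪ Q| = 59 − 4 = 55.00.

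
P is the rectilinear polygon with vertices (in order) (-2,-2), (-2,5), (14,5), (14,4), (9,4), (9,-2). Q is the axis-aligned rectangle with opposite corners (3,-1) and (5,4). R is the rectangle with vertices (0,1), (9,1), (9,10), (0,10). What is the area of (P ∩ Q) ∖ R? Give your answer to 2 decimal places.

|P ∩ Q| = 10.
|(P ∩ Q) ∩ R| = 6.
|(P ∩ Q) ∖ R| = 10 − 6 = 4.00.

4.00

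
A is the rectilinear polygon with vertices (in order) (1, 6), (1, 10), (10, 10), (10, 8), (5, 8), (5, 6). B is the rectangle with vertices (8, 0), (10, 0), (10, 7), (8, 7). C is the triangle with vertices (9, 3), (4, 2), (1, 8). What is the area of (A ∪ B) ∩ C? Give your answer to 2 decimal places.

|A ∪ B| = 40.
|(A ∪ B) ∩ C| = 2.61.

2.61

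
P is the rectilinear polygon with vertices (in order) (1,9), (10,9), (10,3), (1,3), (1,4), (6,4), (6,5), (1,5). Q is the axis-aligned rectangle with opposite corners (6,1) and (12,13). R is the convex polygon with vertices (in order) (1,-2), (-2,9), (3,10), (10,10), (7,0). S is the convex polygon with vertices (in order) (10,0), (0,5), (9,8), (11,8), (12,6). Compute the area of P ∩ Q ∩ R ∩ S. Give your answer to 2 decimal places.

11.75

The intersection is the polygon with vertices (6,4), (6,5), (6,7), (9,8), (9.4,8), (7.9,3), (6,3).
By the shoelace formula its area is 11.75.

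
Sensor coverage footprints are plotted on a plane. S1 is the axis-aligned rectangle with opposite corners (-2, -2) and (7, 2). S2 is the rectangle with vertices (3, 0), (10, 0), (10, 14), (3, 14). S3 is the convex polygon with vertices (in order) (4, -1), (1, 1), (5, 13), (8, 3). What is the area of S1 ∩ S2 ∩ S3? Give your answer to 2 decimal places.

The intersection is the polygon with vertices (3,0), (3,2), (7,2), (5,0).
By the shoelace formula its area is 6.00.

6.00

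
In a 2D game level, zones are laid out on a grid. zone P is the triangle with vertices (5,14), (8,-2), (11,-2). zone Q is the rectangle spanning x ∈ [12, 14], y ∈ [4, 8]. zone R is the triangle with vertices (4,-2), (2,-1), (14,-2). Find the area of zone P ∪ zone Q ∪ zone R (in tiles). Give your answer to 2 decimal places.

By inclusion–exclusion:
Individual areas: |zone P| = 24, |zone Q| = 8, |zone R| = 5.
|zone P∩zone Q| = 0.
|zone P∩zone R| = 1.1367.
|zone Q∩zone R| = 0.
|zone P∩zone Q∩zone R| = 0.
|zone P ∪ zone Q ∪ zone R| = 37 − 1.1367 + 0 = 35.86.

35.86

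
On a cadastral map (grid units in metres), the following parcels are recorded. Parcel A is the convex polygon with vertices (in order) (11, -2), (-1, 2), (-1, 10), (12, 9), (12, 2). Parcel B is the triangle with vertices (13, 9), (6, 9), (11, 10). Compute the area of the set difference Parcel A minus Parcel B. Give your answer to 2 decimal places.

122.50

|Parcel A| = 123.5, |Parcel A∩Parcel B| = 1.
|Parcel A ∖ Parcel B| = |Parcel A| − |Parcel A∩Parcel B| = 123.5 − 1 = 122.50.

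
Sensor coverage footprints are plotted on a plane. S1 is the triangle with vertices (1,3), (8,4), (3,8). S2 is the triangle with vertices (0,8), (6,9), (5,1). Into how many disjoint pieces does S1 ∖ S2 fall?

2

S1 ∖ S2 splits into 2 disjoint pieces (area 2.5385, area 3.0068).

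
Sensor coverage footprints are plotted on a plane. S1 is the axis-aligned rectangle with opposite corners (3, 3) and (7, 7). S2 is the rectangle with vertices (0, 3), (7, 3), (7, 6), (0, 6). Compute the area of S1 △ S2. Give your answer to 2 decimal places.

|S1∩S2|: x∈[3,7], y∈[3,6] → 4·3 = 12.
|S1 △ S2| = |S1| + |S2| − 2·|S1∩S2| = 16 + 21 − 24 = 13.00.

13.00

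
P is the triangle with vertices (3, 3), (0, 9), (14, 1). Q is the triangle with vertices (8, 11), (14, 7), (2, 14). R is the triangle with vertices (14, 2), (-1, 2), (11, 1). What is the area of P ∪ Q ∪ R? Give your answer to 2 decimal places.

By inclusion–exclusion:
Individual areas: |P| = 30, |Q| = 3, |R| = 7.5.
|P∩Q| = 0.
|P∩R| = 1.457.
|Q∩R| = 0.
|P∩Q∩R| = 0.
|P ∪ Q ∪ R| = 40.5 − 1.457 + 0 = 39.04.

39.04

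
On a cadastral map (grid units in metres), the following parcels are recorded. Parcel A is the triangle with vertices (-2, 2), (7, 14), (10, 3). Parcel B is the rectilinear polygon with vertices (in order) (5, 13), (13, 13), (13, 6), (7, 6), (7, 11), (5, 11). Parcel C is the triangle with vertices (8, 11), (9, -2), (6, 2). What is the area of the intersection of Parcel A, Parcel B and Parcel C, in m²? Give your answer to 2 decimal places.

3.66

The intersection is the polygon with vertices (8.071,10.071), (8.385,6), (7,6), (7,6.5), (7.918,10.633).
By the shoelace formula its area is 3.66.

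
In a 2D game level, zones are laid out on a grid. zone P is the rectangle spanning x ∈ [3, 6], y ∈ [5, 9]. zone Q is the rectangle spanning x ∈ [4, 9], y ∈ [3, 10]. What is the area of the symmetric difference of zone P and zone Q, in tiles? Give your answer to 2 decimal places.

|zone P∩zone Q|: x∈[4,6], y∈[5,9] → 2·4 = 8.
|zone P △ zone Q| = |zone P| + |zone Q| − 2·|zone P∩zone Q| = 12 + 35 − 16 = 31.00.

31.00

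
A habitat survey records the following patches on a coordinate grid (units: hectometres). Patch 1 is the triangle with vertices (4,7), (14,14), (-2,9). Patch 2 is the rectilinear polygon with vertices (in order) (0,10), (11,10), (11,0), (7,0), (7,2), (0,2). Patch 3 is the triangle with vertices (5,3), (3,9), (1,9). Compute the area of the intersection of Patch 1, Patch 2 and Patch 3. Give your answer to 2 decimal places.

The intersection is the polygon with vertices (1.857,7.714), (1,9), (3,9), (3.625,7.125).
By the shoelace formula its area is 2.76.

2.76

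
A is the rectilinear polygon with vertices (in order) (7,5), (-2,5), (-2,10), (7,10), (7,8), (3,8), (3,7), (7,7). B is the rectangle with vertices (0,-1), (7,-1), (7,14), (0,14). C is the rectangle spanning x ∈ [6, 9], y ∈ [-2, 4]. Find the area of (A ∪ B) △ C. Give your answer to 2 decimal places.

|A ∪ B| = 115.
|(A ∪ B) ∩ C| = 5.
|(A ∪ B) △ C| = 115 + 18 − 10 = 123.00.

123.00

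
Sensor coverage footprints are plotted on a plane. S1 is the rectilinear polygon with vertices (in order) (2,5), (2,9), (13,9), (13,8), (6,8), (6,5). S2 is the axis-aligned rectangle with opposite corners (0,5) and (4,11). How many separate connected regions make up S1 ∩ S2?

S1 ∩ S2 is a single connected region.

1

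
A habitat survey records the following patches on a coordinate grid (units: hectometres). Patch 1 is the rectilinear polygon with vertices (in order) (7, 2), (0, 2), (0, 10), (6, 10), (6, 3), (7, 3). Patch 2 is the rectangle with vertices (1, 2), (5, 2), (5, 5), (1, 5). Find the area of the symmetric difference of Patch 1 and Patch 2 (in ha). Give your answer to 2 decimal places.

37.00

|Patch 1| = 49, |Patch 2| = 12, |Patch 1∩Patch 2| = 12.
|Patch 1 △ Patch 2| = |Patch 1| + |Patch 2| − 2·|Patch 1∩Patch 2| = 49 + 12 − 24 = 37.00.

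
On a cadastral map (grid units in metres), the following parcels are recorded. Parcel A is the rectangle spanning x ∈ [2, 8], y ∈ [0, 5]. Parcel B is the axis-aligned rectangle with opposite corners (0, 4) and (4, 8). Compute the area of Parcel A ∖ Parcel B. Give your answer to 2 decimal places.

|Parcel A∩Parcel B|: x∈[2,4], y∈[4,5] → 2·1 = 2.
|Parcel A| = 30.
|Parcel A ∖ Parcel B| = |Parcel A| − |Parcel A∩Parcel B| = 30 − 2 = 28.00.

28.00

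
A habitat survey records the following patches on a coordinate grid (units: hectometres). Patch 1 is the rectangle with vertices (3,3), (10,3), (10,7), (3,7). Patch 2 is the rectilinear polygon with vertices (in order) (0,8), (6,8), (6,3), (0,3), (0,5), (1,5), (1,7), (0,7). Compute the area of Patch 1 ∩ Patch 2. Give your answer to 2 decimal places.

The intersection is the polygon with vertices (3,7), (6,7), (6,3), (3,3).
By the shoelace formula its area is 12.00.

12.00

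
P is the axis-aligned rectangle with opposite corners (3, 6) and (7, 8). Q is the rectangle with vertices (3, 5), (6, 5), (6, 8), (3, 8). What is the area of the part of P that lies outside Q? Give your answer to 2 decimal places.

2.00

|P∩Q|: x∈[3,6], y∈[6,8] → 3·2 = 6.
|P| = 8.
|P ∖ Q| = |P| − |P∩Q| = 8 − 6 = 2.00.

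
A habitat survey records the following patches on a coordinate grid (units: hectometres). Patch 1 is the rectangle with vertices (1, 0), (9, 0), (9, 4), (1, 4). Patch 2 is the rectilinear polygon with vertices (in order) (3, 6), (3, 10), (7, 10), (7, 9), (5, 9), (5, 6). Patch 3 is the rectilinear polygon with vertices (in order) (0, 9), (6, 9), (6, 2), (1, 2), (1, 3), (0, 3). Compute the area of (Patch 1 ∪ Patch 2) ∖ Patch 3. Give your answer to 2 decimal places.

26.00

|Patch 1 ∪ Patch 2| = 42.
|(Patch 1 ∪ Patch 2) ∩ Patch 3| = 16.
|(Patch 1 ∪ Patch 2) ∖ Patch 3| = 42 − 16 = 26.00.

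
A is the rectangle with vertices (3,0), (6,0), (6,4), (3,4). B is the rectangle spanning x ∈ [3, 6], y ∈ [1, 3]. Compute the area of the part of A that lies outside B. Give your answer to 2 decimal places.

6.00

|A∩B|: x∈[3,6], y∈[1,3] → 3·2 = 6.
|A| = 12.
|A ∖ B| = |A| − |A∩B| = 12 − 6 = 6.00.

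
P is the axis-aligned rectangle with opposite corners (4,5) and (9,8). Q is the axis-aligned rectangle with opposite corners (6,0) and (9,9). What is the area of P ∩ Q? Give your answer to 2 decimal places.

9.00

|P∩Q|: x∈[6,9], y∈[5,8] → 3·3 = 9.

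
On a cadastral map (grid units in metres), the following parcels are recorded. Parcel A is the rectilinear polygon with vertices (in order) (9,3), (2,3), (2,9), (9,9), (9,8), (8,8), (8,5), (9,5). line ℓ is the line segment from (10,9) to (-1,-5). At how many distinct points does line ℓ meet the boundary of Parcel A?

The segment meets the boundary at (5.286,3), (8,6.455).

2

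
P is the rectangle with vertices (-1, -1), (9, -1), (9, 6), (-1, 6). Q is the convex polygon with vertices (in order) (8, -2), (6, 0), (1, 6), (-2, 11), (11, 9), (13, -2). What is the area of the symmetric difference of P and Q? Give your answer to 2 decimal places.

107.50

|P| = 70, |Q| = 108.5, |P∩Q| = 35.5.
|P △ Q| = |P| + |Q| − 2·|P∩Q| = 70 + 108.5 − 71 = 107.50.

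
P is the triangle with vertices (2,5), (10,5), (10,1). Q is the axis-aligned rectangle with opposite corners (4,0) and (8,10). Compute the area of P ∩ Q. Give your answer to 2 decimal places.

The intersection is the polygon with vertices (8,5), (8,2), (4,4), (4,5).
By the shoelace formula its area is 8.00.

8.00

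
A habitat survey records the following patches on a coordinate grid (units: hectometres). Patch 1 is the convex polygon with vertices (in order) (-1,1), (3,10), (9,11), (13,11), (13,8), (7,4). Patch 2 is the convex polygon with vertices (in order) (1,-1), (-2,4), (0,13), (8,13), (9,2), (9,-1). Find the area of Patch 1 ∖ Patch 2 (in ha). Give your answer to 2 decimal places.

|Patch 1| = 73, |Patch 1∩Patch 2| = 52.3076.
|Patch 1 ∖ Patch 2| = |Patch 1| − |Patch 1∩Patch 2| = 73 − 52.3076 = 20.69.

20.69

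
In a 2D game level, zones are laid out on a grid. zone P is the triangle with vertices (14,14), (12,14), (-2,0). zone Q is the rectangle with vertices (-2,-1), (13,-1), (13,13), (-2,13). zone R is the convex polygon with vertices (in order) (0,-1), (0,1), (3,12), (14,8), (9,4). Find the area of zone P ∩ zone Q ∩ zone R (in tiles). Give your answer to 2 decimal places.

6.73

The intersection is the polygon with vertices (0.269,1.985), (0.375,2.375), (8.133,10.133), (9.156,9.761).
By the shoelace formula its area is 6.73.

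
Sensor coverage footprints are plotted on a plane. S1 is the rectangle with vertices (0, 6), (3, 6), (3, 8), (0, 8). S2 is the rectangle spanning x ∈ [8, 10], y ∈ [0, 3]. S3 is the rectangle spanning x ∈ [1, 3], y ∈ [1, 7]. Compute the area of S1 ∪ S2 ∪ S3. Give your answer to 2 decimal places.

By inclusion–exclusion:
Individual areas: |S1| = 6, |S2| = 6, |S3| = 12.
|S1∩S2| = 0 (no overlap).
|S1∩S3|: x∈[1,3], y∈[6,7] → 2·1 = 2.
|S2∩S3| = 0 (no overlap).
|S1∩S2∩S3| = 0.
|S1 ∪ S2 ∪ S3| = 24 − 2 + 0 = 22.00.

22.00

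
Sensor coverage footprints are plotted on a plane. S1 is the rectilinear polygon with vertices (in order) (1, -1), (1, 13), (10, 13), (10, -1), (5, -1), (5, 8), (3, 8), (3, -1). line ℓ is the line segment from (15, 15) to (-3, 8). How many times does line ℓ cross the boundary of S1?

The segment meets the boundary at (1,9.556), (9.857,13).

2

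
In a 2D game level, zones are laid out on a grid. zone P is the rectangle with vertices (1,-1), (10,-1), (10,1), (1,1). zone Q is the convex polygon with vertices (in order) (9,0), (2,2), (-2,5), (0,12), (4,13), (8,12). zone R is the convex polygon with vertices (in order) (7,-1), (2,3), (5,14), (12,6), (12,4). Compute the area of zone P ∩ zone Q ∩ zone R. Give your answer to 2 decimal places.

The intersection is the polygon with vertices (8.923,0.923), (8.222,0.222), (5.5,1), (8.917,1).
By the shoelace formula its area is 1.36.

1.36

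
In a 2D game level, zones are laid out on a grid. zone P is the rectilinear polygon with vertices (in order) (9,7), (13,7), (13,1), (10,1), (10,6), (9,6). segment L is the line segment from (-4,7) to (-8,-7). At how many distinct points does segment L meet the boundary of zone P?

0

The segment lies entirely outside zone P and never meets its boundary.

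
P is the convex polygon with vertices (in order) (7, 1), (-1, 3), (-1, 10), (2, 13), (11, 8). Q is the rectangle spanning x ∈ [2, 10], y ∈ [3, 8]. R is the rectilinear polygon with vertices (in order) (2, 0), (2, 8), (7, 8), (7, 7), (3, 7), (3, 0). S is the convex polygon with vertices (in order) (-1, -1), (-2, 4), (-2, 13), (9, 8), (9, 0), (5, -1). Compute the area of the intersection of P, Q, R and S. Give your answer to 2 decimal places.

9.00

The intersection is the polygon with vertices (2,8), (7,8), (7,7), (3,7), (3,3), (2,3).
By the shoelace formula its area is 9.00.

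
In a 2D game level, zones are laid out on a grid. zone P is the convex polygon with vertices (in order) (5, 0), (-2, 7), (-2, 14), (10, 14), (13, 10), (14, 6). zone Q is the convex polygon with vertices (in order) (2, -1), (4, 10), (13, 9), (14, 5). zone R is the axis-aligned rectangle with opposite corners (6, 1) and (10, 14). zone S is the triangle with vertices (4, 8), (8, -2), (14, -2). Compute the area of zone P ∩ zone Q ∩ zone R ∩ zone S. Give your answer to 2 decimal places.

The intersection is the polygon with vertices (8,2), (6.667,1.333), (6,3), (6,6), (9.2,2.8).
By the shoelace formula its area is 7.53.

7.53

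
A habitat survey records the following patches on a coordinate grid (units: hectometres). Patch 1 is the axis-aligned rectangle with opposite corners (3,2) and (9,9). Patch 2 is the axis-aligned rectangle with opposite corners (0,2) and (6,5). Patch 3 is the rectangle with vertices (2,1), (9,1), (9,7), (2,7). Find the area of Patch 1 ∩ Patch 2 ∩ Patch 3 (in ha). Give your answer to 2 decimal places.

9.00

The intersection is the polygon with vertices (6,5), (6,2), (3,2), (3,5).
By the shoelace formula its area is 9.00.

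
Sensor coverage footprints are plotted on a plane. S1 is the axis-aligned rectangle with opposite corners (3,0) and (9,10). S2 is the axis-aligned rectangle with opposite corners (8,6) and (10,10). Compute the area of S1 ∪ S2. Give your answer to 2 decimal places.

By inclusion–exclusion:
Individual areas: |S1| = 60, |S2| = 8.
|S1∩S2|: x∈[8,9], y∈[6,10] → 1·4 = 4.
|S1 ∪ S2| = 68 − 4 = 64.00.

64.00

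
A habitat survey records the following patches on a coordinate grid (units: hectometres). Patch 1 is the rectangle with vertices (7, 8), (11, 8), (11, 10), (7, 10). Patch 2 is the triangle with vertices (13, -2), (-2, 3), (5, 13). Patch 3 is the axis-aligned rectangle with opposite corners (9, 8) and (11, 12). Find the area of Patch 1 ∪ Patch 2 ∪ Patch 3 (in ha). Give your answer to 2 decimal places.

By inclusion–exclusion:
Individual areas: |Patch 1| = 8, |Patch 2| = 92.5, |Patch 3| = 8.
|Patch 1∩Patch 2| = 0.4167.
|Patch 1∩Patch 3|: x∈[9,11], y∈[8,10] → 2·2 = 4.
|Patch 2∩Patch 3| = 0.
|Patch 1∩Patch 2∩Patch 3| = 0.
|Patch 1 ∪ Patch 2 ∪ Patch 3| = 108.5 − 4.4167 + 0 = 104.08.

104.08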